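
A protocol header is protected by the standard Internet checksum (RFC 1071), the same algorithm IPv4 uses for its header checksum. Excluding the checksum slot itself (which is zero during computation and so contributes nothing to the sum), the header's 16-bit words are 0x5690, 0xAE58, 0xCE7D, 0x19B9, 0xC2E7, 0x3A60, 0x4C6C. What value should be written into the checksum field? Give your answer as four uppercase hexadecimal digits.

C92B

One's-complement addition (fold any carry out of bit 15 back into bit 0):
  0x5690 + 0xAE58 = 0x104E8 → wrap carry → 0x04E9
  0x04E9 + 0xCE7D = 0x0D366
  0xD366 + 0x19B9 = 0x0ED1F
  0xED1F + 0xC2E7 = 0x1B006 → wrap carry → 0xB007
  0xB007 + 0x3A60 = 0x0EA67
  0xEA67 + 0x4C6C = 0x136D3 → wrap carry → 0x36D4
One's-complement sum = 0x36D4.
Checksum = ~0x36D4 & 0xFFFF = 0xC92B.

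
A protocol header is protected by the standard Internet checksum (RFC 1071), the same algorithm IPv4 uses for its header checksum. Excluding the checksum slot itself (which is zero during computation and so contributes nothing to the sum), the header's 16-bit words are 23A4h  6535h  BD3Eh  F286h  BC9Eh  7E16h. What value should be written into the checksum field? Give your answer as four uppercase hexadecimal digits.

8CAB

One's-complement addition (fold any carry out of bit 15 back into bit 0):
  0x23A4 + 0x6535 = 0x088D9
  0x88D9 + 0xBD3E = 0x14617 → wrap carry → 0x4618
  0x4618 + 0xF286 = 0x1389E → wrap carry → 0x389F
  0x389F + 0xBC9E = 0x0F53D
  0xF53D + 0x7E16 = 0x17353 → wrap carry → 0x7354
One's-complement sum = 0x7354.
Checksum = ~0x7354 & 0xFFFF = 0x8CAB.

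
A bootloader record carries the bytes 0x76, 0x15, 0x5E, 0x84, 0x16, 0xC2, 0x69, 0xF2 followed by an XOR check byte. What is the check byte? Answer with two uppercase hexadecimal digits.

XOR the bytes together:
  start with 0x76
  0x76 ⊕ 0x15 = 0x63
  0x63 ⊕ 0x5E = 0x3D
  0x3D ⊕ 0x84 = 0xB9
  0xB9 ⊕ 0x16 = 0xAF
  0xAF ⊕ 0xC2 = 0x6D
  0x6D ⊕ 0x69 = 0x04
  0x04 ⊕ 0xF2 = 0xF6

F6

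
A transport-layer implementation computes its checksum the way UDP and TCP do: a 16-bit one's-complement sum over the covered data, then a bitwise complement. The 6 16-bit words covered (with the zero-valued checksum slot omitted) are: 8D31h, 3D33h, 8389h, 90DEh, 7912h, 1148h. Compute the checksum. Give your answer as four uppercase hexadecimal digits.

One's-complement addition (fold any carry out of bit 15 back into bit 0):
  0x8D31 + 0x3D33 = 0x0CA64
  0xCA64 + 0x8389 = 0x14DED → wrap carry → 0x4DEE
  0x4DEE + 0x90DE = 0x0DECC
  0xDECC + 0x7912 = 0x157DE → wrap carry → 0x57DF
  0x57DF + 0x1148 = 0x06927
One's-complement sum = 0x6927.
Checksum = ~0x6927 & 0xFFFF = 0x96D8.

96D8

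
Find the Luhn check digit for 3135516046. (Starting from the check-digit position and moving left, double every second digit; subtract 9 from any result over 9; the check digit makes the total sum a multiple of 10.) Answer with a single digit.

1

Partial digits right→left: 6 4 0 6 1 5 5 3 1 3
Double every second digit counting from the check-digit position (so the 1st, 3rd, 5th, ... of the partial from the right).
  doubled (with −9 where >9): 3 0 2 1 2 → sum 8
  kept as-is: 4 6 5 3 3 → sum 21
Total = 8 + 21 = 29.
Check digit = (10 − (29 mod 10)) mod 10 = 1.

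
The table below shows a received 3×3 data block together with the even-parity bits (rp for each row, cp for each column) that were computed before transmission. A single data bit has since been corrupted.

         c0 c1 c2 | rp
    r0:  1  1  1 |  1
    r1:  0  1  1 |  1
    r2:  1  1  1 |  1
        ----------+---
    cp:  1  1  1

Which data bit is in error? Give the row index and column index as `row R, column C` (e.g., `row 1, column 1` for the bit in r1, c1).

Recompute each row's even parity and compare to rp:
  r0: data parity 1, sent rp 1 → ok
  r1: data parity 0, sent rp 1 → mismatch
  r2: data parity 1, sent rp 1 → ok
Recompute each column's even parity and compare to cp:
  c0: data parity 0, sent cp 1 → mismatch
  c1: data parity 1, sent cp 1 → ok
  c2: data parity 1, sent cp 1 → ok
Exactly one row (r1) and one column (c0) fail → the flipped bit is at their intersection.

row 1, column 0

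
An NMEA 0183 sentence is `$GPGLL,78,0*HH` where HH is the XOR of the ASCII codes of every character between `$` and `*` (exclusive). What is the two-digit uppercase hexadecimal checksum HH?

XOR the ASCII codes of the payload characters:
  'G' = 0x47 → acc = 0x47
  'P' = 0x50 → acc = 0x17
  'G' = 0x47 → acc = 0x50
  'L' = 0x4C → acc = 0x1C
  'L' = 0x4C → acc = 0x50
  ',' = 0x2C → acc = 0x7C
  '7' = 0x37 → acc = 0x4B
  '8' = 0x38 → acc = 0x73
  ',' = 0x2C → acc = 0x5F
  '0' = 0x30 → acc = 0x6F
Checksum = 0x6F.

6F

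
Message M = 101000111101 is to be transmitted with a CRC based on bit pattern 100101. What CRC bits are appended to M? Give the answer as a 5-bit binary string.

Append 5 zeros: 10100011110100000. Divide by 100101 (XOR where the leading bit is 1):
  pos 0: 101000 XOR 100101 = 001101
  pos 2: 110111 XOR 100101 = 010010
  pos 3: 100101 XOR 100101 = 000000
  pos 9: 101000 XOR 100101 = 001101
  pos 11: 110100 XOR 100101 = 010001
Remainder (last 5 bits) = 10001. This is the CRC / FCS.

10001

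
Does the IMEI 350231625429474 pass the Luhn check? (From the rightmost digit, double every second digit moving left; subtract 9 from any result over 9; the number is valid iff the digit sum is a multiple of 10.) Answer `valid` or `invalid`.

From the right, keep odd positions and double even positions (subtract 9 from any doubled value over 9):
  doubled (positions 2,4,...): 5 9 8 4 2 4 1 → sum 33
  kept (positions 1,3,...): 4 4 2 5 6 3 0 3 → sum 27
Total = 60.
60 mod 10 = 0, so the number is valid.

valid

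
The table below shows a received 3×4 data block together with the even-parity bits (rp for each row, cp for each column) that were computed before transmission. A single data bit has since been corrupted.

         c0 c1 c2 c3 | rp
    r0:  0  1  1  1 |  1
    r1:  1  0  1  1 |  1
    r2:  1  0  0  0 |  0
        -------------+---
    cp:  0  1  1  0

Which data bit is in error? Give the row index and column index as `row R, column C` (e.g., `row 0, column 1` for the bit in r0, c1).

row 2, column 2

Recompute each row's even parity and compare to rp:
  r0: data parity 1, sent rp 1 → ok
  r1: data parity 1, sent rp 1 → ok
  r2: data parity 1, sent rp 0 → mismatch
Recompute each column's even parity and compare to cp:
  c0: data parity 0, sent cp 0 → ok
  c1: data parity 1, sent cp 1 → ok
  c2: data parity 0, sent cp 1 → mismatch
  c3: data parity 0, sent cp 0 → ok
Exactly one row (r2) and one column (c2) fail → the flipped bit is at their intersection.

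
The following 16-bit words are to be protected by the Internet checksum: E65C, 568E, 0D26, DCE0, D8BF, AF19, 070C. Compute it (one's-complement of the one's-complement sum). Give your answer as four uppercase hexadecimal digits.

4A28

One's-complement addition (fold any carry out of bit 15 back into bit 0):
  0xE65C + 0x568E = 0x13CEA → wrap carry → 0x3CEB
  0x3CEB + 0x0D26 = 0x04A11
  0x4A11 + 0xDCE0 = 0x126F1 → wrap carry → 0x26F2
  0x26F2 + 0xD8BF = 0x0FFB1
  0xFFB1 + 0xAF19 = 0x1AECA → wrap carry → 0xAECB
  0xAECB + 0x070C = 0x0B5D7
One's-complement sum = 0xB5D7.
Checksum = ~0xB5D7 & 0xFFFF = 0x4A28.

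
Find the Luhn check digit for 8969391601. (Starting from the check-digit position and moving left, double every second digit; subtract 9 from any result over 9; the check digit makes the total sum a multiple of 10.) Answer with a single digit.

0

Partial digits right→left: 1 0 6 1 9 3 9 6 9 8
Double every second digit counting from the check-digit position (so the 1st, 3rd, 5th, ... of the partial from the right).
  doubled (with −9 where >9): 2 3 9 9 9 → sum 32
  kept as-is: 0 1 3 6 8 → sum 18
Total = 32 + 18 = 50.
Check digit = (10 − (50 mod 10)) mod 10 = 0.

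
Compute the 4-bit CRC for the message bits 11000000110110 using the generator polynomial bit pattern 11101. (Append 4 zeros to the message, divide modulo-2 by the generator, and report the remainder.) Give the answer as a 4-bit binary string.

0011

Append 4 zeros: 110000001101100000. Divide by 11101 (XOR where the leading bit is 1):
  pos 0: 11000 XOR 11101 = 00101
  pos 2: 10100 XOR 11101 = 01001
  pos 3: 10010 XOR 11101 = 01111
  pos 4: 11111 XOR 11101 = 00010
  pos 7: 10101 XOR 11101 = 01000
  pos 8: 10001 XOR 11101 = 01100
  pos 9: 11000 XOR 11101 = 00101
  pos 11: 10100 XOR 11101 = 01001
  pos 12: 10010 XOR 11101 = 01111
  pos 13: 11110 XOR 11101 = 00011
Remainder (last 4 bits) = 0011. This is the CRC / FCS.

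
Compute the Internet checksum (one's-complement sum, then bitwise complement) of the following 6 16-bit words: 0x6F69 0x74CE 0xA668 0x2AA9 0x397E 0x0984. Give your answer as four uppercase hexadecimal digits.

One's-complement addition (fold any carry out of bit 15 back into bit 0):
  0x6F69 + 0x74CE = 0x0E437
  0xE437 + 0xA668 = 0x18A9F → wrap carry → 0x8AA0
  0x8AA0 + 0x2AA9 = 0x0B549
  0xB549 + 0x397E = 0x0EEC7
  0xEEC7 + 0x0984 = 0x0F84B
One's-complement sum = 0xF84B.
Checksum = ~0xF84B & 0xFFFF = 0x07B4.

07B4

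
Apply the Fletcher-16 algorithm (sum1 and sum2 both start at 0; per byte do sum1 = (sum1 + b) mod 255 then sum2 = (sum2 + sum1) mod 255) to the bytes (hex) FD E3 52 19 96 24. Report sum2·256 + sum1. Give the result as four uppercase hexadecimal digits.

4D08

Running sums (mod 255):
  after byte 0 (FD): sum1=253, sum2=253
  after byte 1 (E3): sum1=225, sum2=223
  after byte 2 (52): sum1=52, sum2=20
  after byte 3 (19): sum1=77, sum2=97
  after byte 4 (96): sum1=227, sum2=69
  after byte 5 (24): sum1=8, sum2=77
Checksum = sum2·256 + sum1 = 77·256 + 8 = 19720 = 0x4D08.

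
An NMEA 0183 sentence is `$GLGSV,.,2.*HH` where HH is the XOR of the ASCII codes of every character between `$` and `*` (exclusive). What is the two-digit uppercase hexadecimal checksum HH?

7B

XOR the ASCII codes of the payload characters:
  'G' = 0x47 → acc = 0x47
  'L' = 0x4C → acc = 0x0B
  'G' = 0x47 → acc = 0x4C
  'S' = 0x53 → acc = 0x1F
  'V' = 0x56 → acc = 0x49
  ',' = 0x2C → acc = 0x65
  '.' = 0x2E → acc = 0x4B
  ',' = 0x2C → acc = 0x67
  '2' = 0x32 → acc = 0x55
  '.' = 0x2E → acc = 0x7B
Checksum = 0x7B.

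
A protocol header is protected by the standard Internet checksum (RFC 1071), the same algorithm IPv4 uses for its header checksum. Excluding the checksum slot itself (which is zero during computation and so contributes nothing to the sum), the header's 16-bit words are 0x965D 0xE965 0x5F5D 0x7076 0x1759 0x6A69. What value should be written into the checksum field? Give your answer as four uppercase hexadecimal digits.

One's-complement addition (fold any carry out of bit 15 back into bit 0):
  0x965D + 0xE965 = 0x17FC2 → wrap carry → 0x7FC3
  0x7FC3 + 0x5F5D = 0x0DF20
  0xDF20 + 0x7076 = 0x14F96 → wrap carry → 0x4F97
  0x4F97 + 0x1759 = 0x066F0
  0x66F0 + 0x6A69 = 0x0D159
One's-complement sum = 0xD159.
Checksum = ~0xD159 & 0xFFFF = 0x2EA6.

2EA6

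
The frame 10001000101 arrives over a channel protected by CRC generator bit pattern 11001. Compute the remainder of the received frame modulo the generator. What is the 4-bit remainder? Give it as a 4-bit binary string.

Modulo-2 division of 10001000101 by 11001:
  pos 0: 10001 XOR 11001 = 01000
  pos 1: 10000 XOR 11001 = 01001
  pos 2: 10010 XOR 11001 = 01011
  pos 3: 10110 XOR 11001 = 01111
  pos 4: 11111 XOR 11001 = 00110
  pos 6: 11001 XOR 11001 = 00000
Remainder = 0000 (zero — the frame passes the CRC check).

0000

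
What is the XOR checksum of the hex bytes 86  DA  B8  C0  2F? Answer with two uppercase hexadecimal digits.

0B

XOR the bytes together:
  start with 0x86
  0x86 ⊕ 0xDA = 0x5C
  0x5C ⊕ 0xB8 = 0xE4
  0xE4 ⊕ 0xC0 = 0x24
  0x24 ⊕ 0x2F = 0x0B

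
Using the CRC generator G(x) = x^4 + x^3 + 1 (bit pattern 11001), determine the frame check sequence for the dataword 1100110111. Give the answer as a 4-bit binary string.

0011

Append 4 zeros: 11001101110000. Divide by 11001 (XOR where the leading bit is 1):
  pos 0: 11001 XOR 11001 = 00000
  pos 5: 10111 XOR 11001 = 01110
  pos 6: 11100 XOR 11001 = 00101
  pos 8: 10100 XOR 11001 = 01101
  pos 9: 11010 XOR 11001 = 00011
Remainder (last 4 bits) = 0011. This is the CRC / FCS.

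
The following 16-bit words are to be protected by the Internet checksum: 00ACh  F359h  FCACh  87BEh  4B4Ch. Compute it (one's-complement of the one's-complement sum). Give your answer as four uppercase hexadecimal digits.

One's-complement addition (fold any carry out of bit 15 back into bit 0):
  0x00AC + 0xF359 = 0x0F405
  0xF405 + 0xFCAC = 0x1F0B1 → wrap carry → 0xF0B2
  0xF0B2 + 0x87BE = 0x17870 → wrap carry → 0x7871
  0x7871 + 0x4B4C = 0x0C3BD
One's-complement sum = 0xC3BD.
Checksum = ~0xC3BD & 0xFFFF = 0x3C42.

3C42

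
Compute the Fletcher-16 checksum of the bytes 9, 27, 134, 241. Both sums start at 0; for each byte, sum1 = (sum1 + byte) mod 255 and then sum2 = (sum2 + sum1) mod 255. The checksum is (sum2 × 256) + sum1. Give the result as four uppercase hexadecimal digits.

749C

Running sums (mod 255):
  after byte 0 (9): sum1=9, sum2=9
  after byte 1 (27): sum1=36, sum2=45
  after byte 2 (134): sum1=170, sum2=215
  after byte 3 (241): sum1=156, sum2=116
Checksum = sum2·256 + sum1 = 116·256 + 156 = 29852 = 0x749C.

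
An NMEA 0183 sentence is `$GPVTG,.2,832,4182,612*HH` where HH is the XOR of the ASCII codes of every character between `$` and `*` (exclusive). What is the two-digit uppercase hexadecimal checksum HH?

4D

XOR the ASCII codes of the payload characters:
  'G' = 0x47 → acc = 0x47
  'P' = 0x50 → acc = 0x17
  'V' = 0x56 → acc = 0x41
  'T' = 0x54 → acc = 0x15
  'G' = 0x47 → acc = 0x52
  ',' = 0x2C → acc = 0x7E
  '.' = 0x2E → acc = 0x50
  '2' = 0x32 → acc = 0x62
  ',' = 0x2C → acc = 0x4E
  '8' = 0x38 → acc = 0x76
  '3' = 0x33 → acc = 0x45
  '2' = 0x32 → acc = 0x77
  ',' = 0x2C → acc = 0x5B
  '4' = 0x34 → acc = 0x6F
  '1' = 0x31 → acc = 0x5E
  '8' = 0x38 → acc = 0x66
  '2' = 0x32 → acc = 0x54
  ',' = 0x2C → acc = 0x78
  '6' = 0x36 → acc = 0x4E
  '1' = 0x31 → acc = 0x7F
  '2' = 0x32 → acc = 0x4D
Checksum = 0x4D.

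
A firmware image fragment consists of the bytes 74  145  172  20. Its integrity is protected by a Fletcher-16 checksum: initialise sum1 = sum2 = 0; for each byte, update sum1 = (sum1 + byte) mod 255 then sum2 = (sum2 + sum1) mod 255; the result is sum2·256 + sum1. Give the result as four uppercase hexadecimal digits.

4B9C

Running sums (mod 255):
  after byte 0 (74): sum1=74, sum2=74
  after byte 1 (145): sum1=219, sum2=38
  after byte 2 (172): sum1=136, sum2=174
  after byte 3 (20): sum1=156, sum2=75
Checksum = sum2·256 + sum1 = 75·256 + 156 = 19356 = 0x4B9C.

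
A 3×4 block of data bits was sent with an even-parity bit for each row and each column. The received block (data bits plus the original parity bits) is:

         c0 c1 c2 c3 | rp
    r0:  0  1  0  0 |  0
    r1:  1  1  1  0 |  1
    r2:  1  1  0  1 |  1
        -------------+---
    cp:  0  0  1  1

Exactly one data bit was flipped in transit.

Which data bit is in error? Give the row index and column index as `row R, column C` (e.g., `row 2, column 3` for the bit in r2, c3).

Recompute each row's even parity and compare to rp:
  r0: data parity 1, sent rp 0 → mismatch
  r1: data parity 1, sent rp 1 → ok
  r2: data parity 1, sent rp 1 → ok
Recompute each column's even parity and compare to cp:
  c0: data parity 0, sent cp 0 → ok
  c1: data parity 1, sent cp 0 → mismatch
  c2: data parity 1, sent cp 1 → ok
  c3: data parity 1, sent cp 1 → ok
Exactly one row (r0) and one column (c1) fail → the flipped bit is at their intersection.

row 0, column 1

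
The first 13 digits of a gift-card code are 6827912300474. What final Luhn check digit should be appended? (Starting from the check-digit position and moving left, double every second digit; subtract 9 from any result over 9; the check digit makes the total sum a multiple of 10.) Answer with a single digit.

8

Partial digits right→left: 4 7 4 0 0 3 2 1 9 7 2 8 6
Double every second digit counting from the check-digit position (so the 1st, 3rd, 5th, ... of the partial from the right).
  doubled (with −9 where >9): 8 8 0 4 9 4 3 → sum 36
  kept as-is: 7 0 3 1 7 8 → sum 26
Total = 36 + 26 = 62.
Check digit = (10 − (62 mod 10)) mod 10 = 8.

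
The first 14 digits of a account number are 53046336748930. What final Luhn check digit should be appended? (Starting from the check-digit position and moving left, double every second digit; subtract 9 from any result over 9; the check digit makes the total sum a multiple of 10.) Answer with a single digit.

8

Partial digits right→left: 0 3 9 8 4 7 6 3 3 6 4 0 3 5
Double every second digit counting from the check-digit position (so the 1st, 3rd, 5th, ... of the partial from the right).
  doubled (with −9 where >9): 0 9 8 3 6 8 6 → sum 40
  kept as-is: 3 8 7 3 6 0 5 → sum 32
Total = 40 + 32 = 72.
Check digit = (10 − (72 mod 10)) mod 10 = 8.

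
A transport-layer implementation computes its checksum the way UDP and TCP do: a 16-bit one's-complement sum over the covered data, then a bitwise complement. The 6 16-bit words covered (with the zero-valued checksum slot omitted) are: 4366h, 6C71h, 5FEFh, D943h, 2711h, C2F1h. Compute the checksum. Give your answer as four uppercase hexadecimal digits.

2CF2

One's-complement addition (fold any carry out of bit 15 back into bit 0):
  0x4366 + 0x6C71 = 0x0AFD7
  0xAFD7 + 0x5FEF = 0x10FC6 → wrap carry → 0x0FC7
  0x0FC7 + 0xD943 = 0x0E90A
  0xE90A + 0x2711 = 0x1101B → wrap carry → 0x101C
  0x101C + 0xC2F1 = 0x0D30D
One's-complement sum = 0xD30D.
Checksum = ~0xD30D & 0xFFFF = 0x2CF2.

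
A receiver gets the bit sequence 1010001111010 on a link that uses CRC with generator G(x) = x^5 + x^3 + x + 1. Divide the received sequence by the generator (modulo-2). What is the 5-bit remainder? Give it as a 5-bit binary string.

Modulo-2 division of 1010001111010 by 101011:
  pos 0: 101000 XOR 101011 = 000011
  pos 4: 111111 XOR 101011 = 010100
  pos 5: 101000 XOR 101011 = 000011
Remainder = 01110 (nonzero — an error is detected).

01110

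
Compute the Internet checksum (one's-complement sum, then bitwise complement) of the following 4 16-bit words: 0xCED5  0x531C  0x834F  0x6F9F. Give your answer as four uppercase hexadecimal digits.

EB1E

One's-complement addition (fold any carry out of bit 15 back into bit 0):
  0xCED5 + 0x531C = 0x121F1 → wrap carry → 0x21F2
  0x21F2 + 0x834F = 0x0A541
  0xA541 + 0x6F9F = 0x114E0 → wrap carry → 0x14E1
One's-complement sum = 0x14E1.
Checksum = ~0x14E1 & 0xFFFF = 0xEB1E.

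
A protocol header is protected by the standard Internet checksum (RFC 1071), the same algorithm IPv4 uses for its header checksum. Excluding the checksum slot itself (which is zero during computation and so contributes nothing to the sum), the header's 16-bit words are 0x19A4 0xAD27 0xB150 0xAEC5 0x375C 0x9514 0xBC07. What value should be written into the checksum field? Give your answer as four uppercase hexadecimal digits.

One's-complement addition (fold any carry out of bit 15 back into bit 0):
  0x19A4 + 0xAD27 = 0x0C6CB
  0xC6CB + 0xB150 = 0x1781B → wrap carry → 0x781C
  0x781C + 0xAEC5 = 0x126E1 → wrap carry → 0x26E2
  0x26E2 + 0x375C = 0x05E3E
  0x5E3E + 0x9514 = 0x0F352
  0xF352 + 0xBC07 = 0x1AF59 → wrap carry → 0xAF5A
One's-complement sum = 0xAF5A.
Checksum = ~0xAF5A & 0xFFFF = 0x50A5.

50A5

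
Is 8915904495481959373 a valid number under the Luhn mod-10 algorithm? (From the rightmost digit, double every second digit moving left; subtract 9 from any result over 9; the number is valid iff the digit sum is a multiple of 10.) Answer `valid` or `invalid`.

From the right, keep odd positions and double even positions (subtract 9 from any doubled value over 9):
  doubled (positions 2,4,...): 5 9 9 7 1 8 0 1 9 → sum 49
  kept (positions 1,3,...): 3 3 5 1 4 9 4 9 1 8 → sum 47
Total = 96.
96 mod 10 = 6, so the number is invalid.

invalid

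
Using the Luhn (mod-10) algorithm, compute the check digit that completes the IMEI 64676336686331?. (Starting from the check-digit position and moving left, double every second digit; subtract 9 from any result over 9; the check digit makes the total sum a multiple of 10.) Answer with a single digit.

Partial digits right→left: 1 3 3 6 8 6 6 3 3 6 7 6 4 6
Double every second digit counting from the check-digit position (so the 1st, 3rd, 5th, ... of the partial from the right).
  doubled (with −9 where >9): 2 6 7 3 6 5 8 → sum 37
  kept as-is: 3 6 6 3 6 6 6 → sum 36
Total = 37 + 36 = 73.
Check digit = (10 − (73 mod 10)) mod 10 = 7.

7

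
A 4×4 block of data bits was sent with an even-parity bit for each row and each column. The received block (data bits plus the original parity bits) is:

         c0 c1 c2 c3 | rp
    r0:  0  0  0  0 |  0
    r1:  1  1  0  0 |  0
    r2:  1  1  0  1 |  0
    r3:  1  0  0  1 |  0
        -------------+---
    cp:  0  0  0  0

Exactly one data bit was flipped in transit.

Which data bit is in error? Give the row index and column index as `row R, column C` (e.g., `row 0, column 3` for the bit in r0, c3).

row 2, column 0

Recompute each row's even parity and compare to rp:
  r0: data parity 0, sent rp 0 → ok
  r1: data parity 0, sent rp 0 → ok
  r2: data parity 1, sent rp 0 → mismatch
  r3: data parity 0, sent rp 0 → ok
Recompute each column's even parity and compare to cp:
  c0: data parity 1, sent cp 0 → mismatch
  c1: data parity 0, sent cp 0 → ok
  c2: data parity 0, sent cp 0 → ok
  c3: data parity 0, sent cp 0 → ok
Exactly one row (r2) and one column (c0) fail → the flipped bit is at their intersection.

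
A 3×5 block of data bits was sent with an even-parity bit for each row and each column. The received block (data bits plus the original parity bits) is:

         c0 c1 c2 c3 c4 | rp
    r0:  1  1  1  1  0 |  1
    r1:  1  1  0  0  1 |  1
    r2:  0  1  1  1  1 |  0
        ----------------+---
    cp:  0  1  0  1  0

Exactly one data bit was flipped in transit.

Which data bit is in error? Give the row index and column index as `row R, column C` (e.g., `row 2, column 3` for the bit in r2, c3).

row 0, column 3

Recompute each row's even parity and compare to rp:
  r0: data parity 0, sent rp 1 → mismatch
  r1: data parity 1, sent rp 1 → ok
  r2: data parity 0, sent rp 0 → ok
Recompute each column's even parity and compare to cp:
  c0: data parity 0, sent cp 0 → ok
  c1: data parity 1, sent cp 1 → ok
  c2: data parity 0, sent cp 0 → ok
  c3: data parity 0, sent cp 1 → mismatch
  c4: data parity 0, sent cp 0 → ok
Exactly one row (r0) and one column (c3) fail → the flipped bit is at their intersection.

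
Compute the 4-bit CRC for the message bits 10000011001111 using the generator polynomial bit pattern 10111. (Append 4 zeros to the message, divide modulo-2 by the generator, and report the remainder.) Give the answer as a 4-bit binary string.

Append 4 zeros: 100000110011110000. Divide by 10111 (XOR where the leading bit is 1):
  pos 0: 10000 XOR 10111 = 00111
  pos 2: 11101 XOR 10111 = 01010
  pos 3: 10101 XOR 10111 = 00010
  pos 6: 10001 XOR 10111 = 00110
  pos 8: 11011 XOR 10111 = 01100
  pos 9: 11001 XOR 10111 = 01110
  pos 10: 11100 XOR 10111 = 01011
  pos 11: 10110 XOR 10111 = 00001
Remainder (last 4 bits) = 0100. This is the CRC / FCS.

0100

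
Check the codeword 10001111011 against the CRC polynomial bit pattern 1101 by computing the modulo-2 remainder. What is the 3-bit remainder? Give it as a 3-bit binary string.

Modulo-2 division of 10001111011 by 1101:
  pos 0: 1000 XOR 1101 = 0101
  pos 1: 1011 XOR 1101 = 0110
  pos 2: 1101 XOR 1101 = 0000
  pos 6: 1101 XOR 1101 = 0000
Remainder = 001 (nonzero — an error is detected).

001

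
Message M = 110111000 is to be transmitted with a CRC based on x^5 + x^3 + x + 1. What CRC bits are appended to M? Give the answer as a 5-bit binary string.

00100

Append 5 zeros: 11011100000000. Divide by 101011 (XOR where the leading bit is 1):
  pos 0: 110111 XOR 101011 = 011100
  pos 1: 111000 XOR 101011 = 010011
  pos 2: 100110 XOR 101011 = 001101
  pos 4: 110100 XOR 101011 = 011111
  pos 5: 111110 XOR 101011 = 010101
  pos 6: 101010 XOR 101011 = 000001
Remainder (last 5 bits) = 00100. This is the CRC / FCS.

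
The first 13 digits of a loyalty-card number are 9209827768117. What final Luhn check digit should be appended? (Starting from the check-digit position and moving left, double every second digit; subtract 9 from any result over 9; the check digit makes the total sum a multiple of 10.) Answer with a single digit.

Partial digits right→left: 7 1 1 8 6 7 7 2 8 9 0 2 9
Double every second digit counting from the check-digit position (so the 1st, 3rd, 5th, ... of the partial from the right).
  doubled (with −9 where >9): 5 2 3 5 7 0 9 → sum 31
  kept as-is: 1 8 7 2 9 2 → sum 29
Total = 31 + 29 = 60.
Check digit = (10 − (60 mod 10)) mod 10 = 0.

0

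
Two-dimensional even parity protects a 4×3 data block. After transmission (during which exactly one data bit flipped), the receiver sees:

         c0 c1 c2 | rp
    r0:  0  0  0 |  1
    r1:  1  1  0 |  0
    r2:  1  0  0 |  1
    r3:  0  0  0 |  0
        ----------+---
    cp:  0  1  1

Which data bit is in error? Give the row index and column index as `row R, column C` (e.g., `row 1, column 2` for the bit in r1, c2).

row 0, column 2

Recompute each row's even parity and compare to rp:
  r0: data parity 0, sent rp 1 → mismatch
  r1: data parity 0, sent rp 0 → ok
  r2: data parity 1, sent rp 1 → ok
  r3: data parity 0, sent rp 0 → ok
Recompute each column's even parity and compare to cp:
  c0: data parity 0, sent cp 0 → ok
  c1: data parity 1, sent cp 1 → ok
  c2: data parity 0, sent cp 1 → mismatch
Exactly one row (r0) and one column (c2) fail → the flipped bit is at their intersection.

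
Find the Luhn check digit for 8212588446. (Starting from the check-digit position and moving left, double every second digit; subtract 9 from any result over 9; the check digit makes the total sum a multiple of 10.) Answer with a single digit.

8

Partial digits right→left: 6 4 4 8 8 5 2 1 2 8
Double every second digit counting from the check-digit position (so the 1st, 3rd, 5th, ... of the partial from the right).
  doubled (with −9 where >9): 3 8 7 4 4 → sum 26
  kept as-is: 4 8 5 1 8 → sum 26
Total = 26 + 26 = 52.
Check digit = (10 − (52 mod 10)) mod 10 = 8.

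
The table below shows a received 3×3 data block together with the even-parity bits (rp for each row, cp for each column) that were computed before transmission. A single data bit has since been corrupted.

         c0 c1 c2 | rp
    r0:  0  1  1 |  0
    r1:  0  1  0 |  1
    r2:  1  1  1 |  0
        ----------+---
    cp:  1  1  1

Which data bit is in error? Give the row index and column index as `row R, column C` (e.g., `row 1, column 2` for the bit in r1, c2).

Recompute each row's even parity and compare to rp:
  r0: data parity 0, sent rp 0 → ok
  r1: data parity 1, sent rp 1 → ok
  r2: data parity 1, sent rp 0 → mismatch
Recompute each column's even parity and compare to cp:
  c0: data parity 1, sent cp 1 → ok
  c1: data parity 1, sent cp 1 → ok
  c2: data parity 0, sent cp 1 → mismatch
Exactly one row (r2) and one column (c2) fail → the flipped bit is at their intersection.

row 2, column 2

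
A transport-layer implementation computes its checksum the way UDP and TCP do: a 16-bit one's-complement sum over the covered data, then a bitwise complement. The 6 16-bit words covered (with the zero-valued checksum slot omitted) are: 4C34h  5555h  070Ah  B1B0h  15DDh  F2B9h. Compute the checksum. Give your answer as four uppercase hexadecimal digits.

9D24

One's-complement addition (fold any carry out of bit 15 back into bit 0):
  0x4C34 + 0x5555 = 0x0A189
  0xA189 + 0x070A = 0x0A893
  0xA893 + 0xB1B0 = 0x15A43 → wrap carry → 0x5A44
  0x5A44 + 0x15DD = 0x07021
  0x7021 + 0xF2B9 = 0x162DA → wrap carry → 0x62DB
One's-complement sum = 0x62DB.
Checksum = ~0x62DB & 0xFFFF = 0x9D24.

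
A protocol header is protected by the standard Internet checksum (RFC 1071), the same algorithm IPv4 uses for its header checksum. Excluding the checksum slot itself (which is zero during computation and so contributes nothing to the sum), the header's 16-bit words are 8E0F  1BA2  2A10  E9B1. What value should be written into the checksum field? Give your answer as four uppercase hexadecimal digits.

One's-complement addition (fold any carry out of bit 15 back into bit 0):
  0x8E0F + 0x1BA2 = 0x0A9B1
  0xA9B1 + 0x2A10 = 0x0D3C1
  0xD3C1 + 0xE9B1 = 0x1BD72 → wrap carry → 0xBD73
One's-complement sum = 0xBD73.
Checksum = ~0xBD73 & 0xFFFF = 0x428C.

428C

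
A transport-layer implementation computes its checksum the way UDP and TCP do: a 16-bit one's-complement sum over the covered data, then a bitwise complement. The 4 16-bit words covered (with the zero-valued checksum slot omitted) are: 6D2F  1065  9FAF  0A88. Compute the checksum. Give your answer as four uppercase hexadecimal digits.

D833

One's-complement addition (fold any carry out of bit 15 back into bit 0):
  0x6D2F + 0x1065 = 0x07D94
  0x7D94 + 0x9FAF = 0x11D43 → wrap carry → 0x1D44
  0x1D44 + 0x0A88 = 0x027CC
One's-complement sum = 0x27CC.
Checksum = ~0x27CC & 0xFFFF = 0xD833.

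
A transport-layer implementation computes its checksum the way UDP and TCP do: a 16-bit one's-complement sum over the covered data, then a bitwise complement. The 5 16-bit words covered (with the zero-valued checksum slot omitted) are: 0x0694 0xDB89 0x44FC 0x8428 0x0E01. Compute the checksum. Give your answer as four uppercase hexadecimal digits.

46BC

One's-complement addition (fold any carry out of bit 15 back into bit 0):
  0x0694 + 0xDB89 = 0x0E21D
  0xE21D + 0x44FC = 0x12719 → wrap carry → 0x271A
  0x271A + 0x8428 = 0x0AB42
  0xAB42 + 0x0E01 = 0x0B943
One's-complement sum = 0xB943.
Checksum = ~0xB943 & 0xFFFF = 0x46BC.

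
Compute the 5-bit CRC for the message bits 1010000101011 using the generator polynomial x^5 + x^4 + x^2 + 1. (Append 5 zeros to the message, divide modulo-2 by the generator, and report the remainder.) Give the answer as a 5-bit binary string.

Append 5 zeros: 101000010101100000. Divide by 110101 (XOR where the leading bit is 1):
  pos 0: 101000 XOR 110101 = 011101
  pos 1: 111010 XOR 110101 = 001111
  pos 3: 111110 XOR 110101 = 001011
  pos 5: 101110 XOR 110101 = 011011
  pos 6: 110111 XOR 110101 = 000010
  pos 10: 101000 XOR 110101 = 011101
  pos 11: 111010 XOR 110101 = 001111
Remainder (last 5 bits) = 11110. This is the CRC / FCS.

11110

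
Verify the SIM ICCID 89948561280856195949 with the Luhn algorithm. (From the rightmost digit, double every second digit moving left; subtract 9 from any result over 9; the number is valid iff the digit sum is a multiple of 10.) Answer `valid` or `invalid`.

From the right, keep odd positions and double even positions (subtract 9 from any doubled value over 9):
  doubled (positions 2,4,...): 8 1 2 1 0 4 3 7 9 7 → sum 42
  kept (positions 1,3,...): 9 9 9 6 8 8 1 5 4 9 → sum 68
Total = 110.
110 mod 10 = 0, so the number is valid.

valid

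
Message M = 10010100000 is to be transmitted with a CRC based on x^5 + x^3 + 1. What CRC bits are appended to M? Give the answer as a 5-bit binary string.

Append 5 zeros: 1001010000000000. Divide by 101001 (XOR where the leading bit is 1):
  pos 0: 100101 XOR 101001 = 001100
  pos 2: 110000 XOR 101001 = 011001
  pos 3: 110010 XOR 101001 = 011011
  pos 4: 110110 XOR 101001 = 011111
  pos 5: 111110 XOR 101001 = 010111
  pos 6: 101110 XOR 101001 = 000111
  pos 9: 111000 XOR 101001 = 010001
  pos 10: 100010 XOR 101001 = 001011
Remainder (last 5 bits) = 01011. This is the CRC / FCS.

01011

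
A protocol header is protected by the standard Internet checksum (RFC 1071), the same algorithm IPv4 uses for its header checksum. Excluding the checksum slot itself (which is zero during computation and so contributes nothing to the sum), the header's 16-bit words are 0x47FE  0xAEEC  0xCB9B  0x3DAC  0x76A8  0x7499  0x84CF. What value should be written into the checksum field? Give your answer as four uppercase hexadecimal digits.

8FBB

One's-complement addition (fold any carry out of bit 15 back into bit 0):
  0x47FE + 0xAEEC = 0x0F6EA
  0xF6EA + 0xCB9B = 0x1C285 → wrap carry → 0xC286
  0xC286 + 0x3DAC = 0x10032 → wrap carry → 0x0033
  0x0033 + 0x76A8 = 0x076DB
  0x76DB + 0x7499 = 0x0EB74
  0xEB74 + 0x84CF = 0x17043 → wrap carry → 0x7044
One's-complement sum = 0x7044.
Checksum = ~0x7044 & 0xFFFF = 0x8FBB.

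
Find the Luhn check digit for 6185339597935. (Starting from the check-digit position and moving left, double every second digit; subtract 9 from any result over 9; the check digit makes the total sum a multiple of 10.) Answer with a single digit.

Partial digits right→left: 5 3 9 7 9 5 9 3 3 5 8 1 6
Double every second digit counting from the check-digit position (so the 1st, 3rd, 5th, ... of the partial from the right).
  doubled (with −9 where >9): 1 9 9 9 6 7 3 → sum 44
  kept as-is: 3 7 5 3 5 1 → sum 24
Total = 44 + 24 = 68.
Check digit = (10 − (68 mod 10)) mod 10 = 2.

2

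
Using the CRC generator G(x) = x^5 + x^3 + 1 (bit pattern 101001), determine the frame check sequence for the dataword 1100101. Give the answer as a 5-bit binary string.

11000

Append 5 zeros: 110010100000. Divide by 101001 (XOR where the leading bit is 1):
  pos 0: 110010 XOR 101001 = 011011
  pos 1: 110111 XOR 101001 = 011110
  pos 2: 111100 XOR 101001 = 010101
  pos 3: 101010 XOR 101001 = 000011
Remainder (last 5 bits) = 11000. This is the CRC / FCS.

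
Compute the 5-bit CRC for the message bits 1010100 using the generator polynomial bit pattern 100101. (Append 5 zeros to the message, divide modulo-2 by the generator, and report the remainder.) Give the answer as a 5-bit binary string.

Append 5 zeros: 101010000000. Divide by 100101 (XOR where the leading bit is 1):
  pos 0: 101010 XOR 100101 = 001111
  pos 2: 111100 XOR 100101 = 011001
  pos 3: 110010 XOR 100101 = 010111
  pos 4: 101110 XOR 100101 = 001011
  pos 6: 101100 XOR 100101 = 001001
Remainder (last 5 bits) = 01001. This is the CRC / FCS.

01001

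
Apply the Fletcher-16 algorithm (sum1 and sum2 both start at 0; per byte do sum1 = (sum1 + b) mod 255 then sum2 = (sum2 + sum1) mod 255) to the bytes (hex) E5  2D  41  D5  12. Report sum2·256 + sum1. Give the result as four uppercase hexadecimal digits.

B33C

Running sums (mod 255):
  after byte 0 (E5): sum1=229, sum2=229
  after byte 1 (2D): sum1=19, sum2=248
  after byte 2 (41): sum1=84, sum2=77
  after byte 3 (D5): sum1=42, sum2=119
  after byte 4 (12): sum1=60, sum2=179
Checksum = sum2·256 + sum1 = 179·256 + 60 = 45884 = 0xB33C.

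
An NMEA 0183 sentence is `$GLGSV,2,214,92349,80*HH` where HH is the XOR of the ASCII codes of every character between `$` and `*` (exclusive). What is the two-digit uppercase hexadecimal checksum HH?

XOR the ASCII codes of the payload characters:
  'G' = 0x47 → acc = 0x47
  'L' = 0x4C → acc = 0x0B
  'G' = 0x47 → acc = 0x4C
  'S' = 0x53 → acc = 0x1F
  'V' = 0x56 → acc = 0x49
  ',' = 0x2C → acc = 0x65
  '2' = 0x32 → acc = 0x57
  ',' = 0x2C → acc = 0x7B
  '2' = 0x32 → acc = 0x49
  '1' = 0x31 → acc = 0x78
  '4' = 0x34 → acc = 0x4C
  ',' = 0x2C → acc = 0x60
  '9' = 0x39 → acc = 0x59
  '2' = 0x32 → acc = 0x6B
  '3' = 0x33 → acc = 0x58
  '4' = 0x34 → acc = 0x6C
  '9' = 0x39 → acc = 0x55
  ',' = 0x2C → acc = 0x79
  '8' = 0x38 → acc = 0x41
  '0' = 0x30 → acc = 0x71
Checksum = 0x71.

71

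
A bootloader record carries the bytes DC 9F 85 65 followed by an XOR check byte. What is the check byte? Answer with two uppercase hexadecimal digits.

A3

XOR the bytes together:
  start with 0xDC
  0xDC ⊕ 0x9F = 0x43
  0x43 ⊕ 0x85 = 0xC6
  0xC6 ⊕ 0x65 = 0xA3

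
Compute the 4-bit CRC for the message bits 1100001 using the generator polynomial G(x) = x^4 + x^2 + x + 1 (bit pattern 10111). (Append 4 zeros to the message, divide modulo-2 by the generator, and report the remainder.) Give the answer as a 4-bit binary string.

1011

Append 4 zeros: 11000010000. Divide by 10111 (XOR where the leading bit is 1):
  pos 0: 11000 XOR 10111 = 01111
  pos 1: 11110 XOR 10111 = 01001
  pos 2: 10011 XOR 10111 = 00100
  pos 4: 10000 XOR 10111 = 00111
  pos 6: 11100 XOR 10111 = 01011
Remainder (last 4 bits) = 1011. This is the CRC / FCS.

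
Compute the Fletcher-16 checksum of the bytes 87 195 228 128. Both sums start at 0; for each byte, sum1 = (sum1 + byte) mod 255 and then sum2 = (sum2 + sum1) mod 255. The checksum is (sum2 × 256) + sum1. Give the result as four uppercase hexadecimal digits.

Running sums (mod 255):
  after byte 0 (87): sum1=87, sum2=87
  after byte 1 (195): sum1=27, sum2=114
  after byte 2 (228): sum1=0, sum2=114
  after byte 3 (128): sum1=128, sum2=242
Checksum = sum2·256 + sum1 = 242·256 + 128 = 62080 = 0xF280.

F280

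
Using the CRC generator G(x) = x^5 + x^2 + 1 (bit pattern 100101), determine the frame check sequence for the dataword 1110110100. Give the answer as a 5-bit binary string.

Append 5 zeros: 111011010000000. Divide by 100101 (XOR where the leading bit is 1):
  pos 0: 111011 XOR 100101 = 011110
  pos 1: 111100 XOR 100101 = 011001
  pos 2: 110011 XOR 100101 = 010110
  pos 3: 101100 XOR 100101 = 001001
  pos 5: 100100 XOR 100101 = 000001
Remainder (last 5 bits) = 10000. This is the CRC / FCS.

10000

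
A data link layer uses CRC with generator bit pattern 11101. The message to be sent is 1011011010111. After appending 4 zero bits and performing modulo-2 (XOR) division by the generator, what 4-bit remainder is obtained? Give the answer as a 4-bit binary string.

Append 4 zeros: 10110110101110000. Divide by 11101 (XOR where the leading bit is 1):
  pos 0: 10110 XOR 11101 = 01011
  pos 1: 10111 XOR 11101 = 01010
  pos 2: 10101 XOR 11101 = 01000
  pos 3: 10000 XOR 11101 = 01101
  pos 4: 11011 XOR 11101 = 00110
  pos 6: 11001 XOR 11101 = 00100
  pos 8: 10011 XOR 11101 = 01110
  pos 9: 11100 XOR 11101 = 00001
Remainder (last 4 bits) = 1000. This is the CRC / FCS.

1000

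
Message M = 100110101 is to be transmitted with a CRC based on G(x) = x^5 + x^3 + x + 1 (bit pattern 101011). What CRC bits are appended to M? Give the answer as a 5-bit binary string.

11100

Append 5 zeros: 10011010100000. Divide by 101011 (XOR where the leading bit is 1):
  pos 0: 100110 XOR 101011 = 001101
  pos 2: 110110 XOR 101011 = 011101
  pos 3: 111011 XOR 101011 = 010000
  pos 4: 100000 XOR 101011 = 001011
  pos 6: 101100 XOR 101011 = 000111
Remainder (last 5 bits) = 11100. This is the CRC / FCS.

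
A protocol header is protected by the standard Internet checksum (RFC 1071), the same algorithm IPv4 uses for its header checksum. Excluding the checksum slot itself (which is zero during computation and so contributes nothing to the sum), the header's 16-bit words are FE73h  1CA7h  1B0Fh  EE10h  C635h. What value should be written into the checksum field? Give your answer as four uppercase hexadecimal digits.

158F

One's-complement addition (fold any carry out of bit 15 back into bit 0):
  0xFE73 + 0x1CA7 = 0x11B1A → wrap carry → 0x1B1B
  0x1B1B + 0x1B0F = 0x0362A
  0x362A + 0xEE10 = 0x1243A → wrap carry → 0x243B
  0x243B + 0xC635 = 0x0EA70
One's-complement sum = 0xEA70.
Checksum = ~0xEA70 & 0xFFFF = 0x158F.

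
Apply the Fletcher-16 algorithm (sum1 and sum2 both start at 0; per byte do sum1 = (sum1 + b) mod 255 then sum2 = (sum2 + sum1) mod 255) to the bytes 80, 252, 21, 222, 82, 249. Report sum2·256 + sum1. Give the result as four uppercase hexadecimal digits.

Running sums (mod 255):
  after byte 0 (80): sum1=80, sum2=80
  after byte 1 (252): sum1=77, sum2=157
  after byte 2 (21): sum1=98, sum2=0
  after byte 3 (222): sum1=65, sum2=65
  after byte 4 (82): sum1=147, sum2=212
  after byte 5 (249): sum1=141, sum2=98
Checksum = sum2·256 + sum1 = 98·256 + 141 = 25229 = 0x628D.

628D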